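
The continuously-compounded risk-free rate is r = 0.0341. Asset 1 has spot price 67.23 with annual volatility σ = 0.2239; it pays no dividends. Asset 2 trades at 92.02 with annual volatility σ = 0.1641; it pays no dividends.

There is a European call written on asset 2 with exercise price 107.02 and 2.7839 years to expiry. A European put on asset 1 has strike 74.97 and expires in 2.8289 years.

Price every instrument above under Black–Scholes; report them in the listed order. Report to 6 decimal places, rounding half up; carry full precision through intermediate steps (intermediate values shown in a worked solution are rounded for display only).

price(asset 2 call K=107.02) = 7.869264
price(asset 1 put K=74.97) = 10.532568

[asset 2 call K=107.02]
σ√T = 0.1641·√2.7839 = 0.273801
d₁ = (ln(S/K) + (r+σ²/2)T) / (σ√T) = (ln(92.02/107.02) + (0.0341+0.1641²/2)·2.7839) / 0.273801 = (-0.151010 + 0.132415) / 0.273801 = -0.067915
d₂ = d₁ − σ√T = -0.067915 − 0.273801 = -0.341716
e^{−rT} = 0.909436
N(d₁) = 0.472927,  N(d₂) = 0.366282
price = S·N(d₁) − K·e^{−rT}·N(d₂) = 43.518706 − 35.649442 = 7.869264
[asset 1 put K=74.97]
σ√T = 0.2239·√2.8289 = 0.376585
d₁ = (ln(S/K) + (r+σ²/2)T) / (σ√T) = (ln(67.23/74.97) + (0.0341+0.2239²/2)·2.8289) / 0.376585 = (-0.108968 + 0.167374) / 0.376585 = 0.155092
d₂ = d₁ − σ√T = 0.155092 − 0.376585 = -0.221493
e^{−rT} = 0.908041
N(−d₁) = 0.438375,  N(−d₂) = 0.587646
price = K·e^{−rT}·N(−d₂) − S·N(−d₁) = 40.004492 − 29.471923 = 10.532568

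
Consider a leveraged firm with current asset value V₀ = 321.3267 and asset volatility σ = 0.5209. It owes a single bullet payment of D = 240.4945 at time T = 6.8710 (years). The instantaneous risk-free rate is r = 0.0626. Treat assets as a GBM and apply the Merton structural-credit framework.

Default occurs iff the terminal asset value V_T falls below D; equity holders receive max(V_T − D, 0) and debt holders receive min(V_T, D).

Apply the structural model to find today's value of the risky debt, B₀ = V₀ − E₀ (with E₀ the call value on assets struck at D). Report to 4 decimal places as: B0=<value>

Equity is a call on the firm's assets struck at D = 240.4945:
d₁ = [ln(V₀/D) + (r + σ²/2)T] / (σ√T)
   = [ln(321.3267/240.4945) + (0.0626 + 0.5·0.5209²)·6.8710] / (0.5209·√6.8710)
   = [0.289761 + 1.362302] / 1.365414 = 1.209936
d₂ = d₁ − σ√T = 1.209936 − 1.365414 = -0.155478
N(d₁) = 0.886848,  N(d₂) = 0.438222,  e^(−rT) = 0.650428
E₀ = V₀·N(d₁) − D·e^(−rT)·N(d₂)
   = 321.3267·0.886848 − 240.4945·0.650428·0.438222 = 216.419387
B₀ = V₀ − E₀ = 321.3267 − 216.419387 = 104.907313

B0=104.9073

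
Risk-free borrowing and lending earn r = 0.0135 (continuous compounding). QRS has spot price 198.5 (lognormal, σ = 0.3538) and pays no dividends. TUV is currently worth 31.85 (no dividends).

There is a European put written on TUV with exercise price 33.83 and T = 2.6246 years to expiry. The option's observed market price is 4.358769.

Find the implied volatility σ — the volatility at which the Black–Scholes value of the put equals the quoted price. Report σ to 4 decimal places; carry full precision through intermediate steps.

sigma = 0.1900

At σ = 0.1900 the Black–Scholes value reproduces the quote:
σ√T = 0.19·√2.6246 = 0.307812
d₁ = (ln(S/K) + (r+σ²/2)T) / (σ√T) = (ln(31.85/33.83) + (0.0135+0.19²/2)·2.6246) / 0.307812 = (-0.060311 + 0.082806) / 0.307812 = 0.073082
d₂ = d₁ − σ√T = 0.073082 − 0.307812 = -0.234730
e^{−rT} = 0.965188
N(−d₁) = 0.470870,  N(−d₂) = 0.592791
V = K·e^{−rT}·N(−d₂) − S·N(−d₁) = 19.355991 − 14.997222 = 4.358769 (the quoted price), and the Black–Scholes price is strictly increasing in σ, so σ is unique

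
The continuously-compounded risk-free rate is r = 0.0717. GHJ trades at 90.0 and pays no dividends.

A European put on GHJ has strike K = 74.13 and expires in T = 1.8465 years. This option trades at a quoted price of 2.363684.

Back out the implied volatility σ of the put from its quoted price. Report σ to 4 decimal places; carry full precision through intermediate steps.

At σ = 0.2521 the Black–Scholes value reproduces the quote:
σ√T = 0.2521·√1.8465 = 0.342569
d₁ = (ln(S/K) + (r+σ²/2)T) / (σ√T) = (ln(90.0/74.13) + (0.0717+0.2521²/2)·1.8465) / 0.342569 = (0.193989 + 0.191071) / 0.342569 = 1.124038
d₂ = d₁ − σ√T = 1.124038 − 0.342569 = 0.781469
e^{−rT} = 0.875996
N(−d₁) = 0.130498,  N(−d₂) = 0.217263
V = K·e^{−rT}·N(−d₂) − S·N(−d₁) = 14.108548 − 11.744864 = 2.363684 (matching the quote); vega is positive throughout, so no other σ reproduces this price

sigma = 0.2521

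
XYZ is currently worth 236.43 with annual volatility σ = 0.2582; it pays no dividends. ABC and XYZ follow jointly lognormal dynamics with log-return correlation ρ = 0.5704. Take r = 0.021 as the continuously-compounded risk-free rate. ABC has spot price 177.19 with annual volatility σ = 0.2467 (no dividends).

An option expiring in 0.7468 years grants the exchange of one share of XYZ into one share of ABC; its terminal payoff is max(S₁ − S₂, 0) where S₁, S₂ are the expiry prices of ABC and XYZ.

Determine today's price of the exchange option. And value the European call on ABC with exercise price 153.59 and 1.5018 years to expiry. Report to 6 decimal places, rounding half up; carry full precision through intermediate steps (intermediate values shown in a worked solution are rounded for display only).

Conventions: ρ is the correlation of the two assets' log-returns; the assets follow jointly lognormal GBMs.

σ_eff = √(σ₁² + σ₂² − 2ρσ₁σ₂) = √(0.2467² + 0.2582² − 2·0.5704·0.2467·0.2582) = 0.234225
d₁ = (ln(S₁/S₂) + (q₂ − q₁ + σ_eff²/2)T) / (σ_eff√T) = (ln(177.19/236.43) + (0.0 − 0.0 + 0.027431)·0.7468) / 0.202412 = -1.323757
d₂ = d₁ − σ_eff√T = -1.323757 − 0.202412 = -1.526169
N(d₁) = 0.092792,  N(d₂) = 0.063484
V = S₁·e^{−q₁T}·N(d₁) − S₂·e^{−q₂T}·N(d₂) = 16.441779 − 15.009485 = 1.432295
[vanilla: ABC call K=153.59]
σ√T = 0.2467·√1.5018 = 0.302326
d₁ = (ln(S/K) + (r+σ²/2)T) / (σ√T) = (ln(177.19/153.59) + (0.021+0.2467²/2)·1.5018) / 0.302326 = (0.142936 + 0.077238) / 0.302326 = 0.728268
d₂ = d₁ − σ√T = 0.728268 − 0.302326 = 0.425942
e^{−rT} = 0.968954
N(d₁) = 0.766775,  N(d₂) = 0.664925
price = S·N(d₁) − K·e^{−rT}·N(d₂) = 135.864890 − 98.955257 = 36.909633

exchange price = 1.432295
price(ABC call K=153.59) = 36.909633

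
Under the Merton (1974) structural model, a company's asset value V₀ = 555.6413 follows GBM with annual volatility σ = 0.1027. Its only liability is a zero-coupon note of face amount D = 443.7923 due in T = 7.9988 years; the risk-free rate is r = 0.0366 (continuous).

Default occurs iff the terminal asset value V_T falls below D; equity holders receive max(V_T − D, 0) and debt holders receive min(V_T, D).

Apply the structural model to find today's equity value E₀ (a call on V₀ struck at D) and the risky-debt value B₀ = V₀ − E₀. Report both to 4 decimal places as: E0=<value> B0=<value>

With assets at 555.6413 and a single debt payment of 443.7923 at 7.9988 years:
d₁ = [ln(V₀/D) + (r + σ²/2)T] / (σ√T)
   = [ln(555.6413/443.7923) + (0.0366 + 0.5·0.1027²)·7.9988] / (0.1027·√7.9988)
   = [0.224766 + 0.334939] / 0.290458 = 1.926977
d₂ = d₁ − σ√T = 1.926977 − 0.290458 = 1.636519
N(d₁) = 0.973009,  N(d₂) = 0.949135,  e^(−rT) = 0.746204
E₀ = V₀·N(d₁) − D·e^(−rT)·N(d₂)
   = 555.6413·0.973009 − 443.7923·0.746204·0.949135 = 226.328792
B₀ = V₀ − E₀ = 555.6413 − 226.328792 = 329.312508

E0=226.3288 B0=329.3125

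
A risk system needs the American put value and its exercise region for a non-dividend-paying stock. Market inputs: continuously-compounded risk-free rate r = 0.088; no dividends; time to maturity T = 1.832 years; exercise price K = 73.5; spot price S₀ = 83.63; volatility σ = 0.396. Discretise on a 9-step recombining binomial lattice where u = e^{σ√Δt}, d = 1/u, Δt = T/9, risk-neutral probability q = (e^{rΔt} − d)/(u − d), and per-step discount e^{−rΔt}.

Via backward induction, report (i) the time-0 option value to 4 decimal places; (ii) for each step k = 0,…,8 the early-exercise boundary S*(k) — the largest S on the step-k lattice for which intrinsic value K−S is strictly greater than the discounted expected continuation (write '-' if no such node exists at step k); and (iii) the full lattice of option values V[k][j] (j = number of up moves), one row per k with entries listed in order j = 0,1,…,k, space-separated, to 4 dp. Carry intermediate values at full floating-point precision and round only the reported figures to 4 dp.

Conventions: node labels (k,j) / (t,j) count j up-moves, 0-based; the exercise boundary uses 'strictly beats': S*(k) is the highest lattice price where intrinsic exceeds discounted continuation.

params: Δt=0.20356 u=1.19562 d=0.83639 q=0.50577 e^(-rΔt)=0.98225
t_9 payoffs: 56.7495 49.5551 39.2707 24.5690 3.5530 0.0000 0.0000 0.0000 0.0000 0.0000
t_8: node(8,0) S=20.0272 payoff=53.4728 vs cont=52.1679 → 53.4728 [stop]  node(8,1) S=28.6290 payoff=44.8710 vs cont=43.5662 → 44.8710 [stop]  node(8,2) S=40.9252 payoff=32.5748 vs cont=31.2699 → 32.5748 [stop]  node(8,3) S=58.5028 payoff=14.9972 vs cont=13.6923 → 14.9972 [stop]  node(8,4) S=83.6300 payoff=0.0000 vs cont=1.7248 → 1.7248 [wait]  node(8,5) S=119.5494 payoff=0.0000 vs cont=0.0000 → 0.0000 [wait]  node(8,6) S=170.8964 payoff=0.0000 vs cont=0.0000 → 0.0000 [wait]  node(8,7) S=244.2972 payoff=0.0000 vs cont=0.0000 → 0.0000 [wait]  node(8,8) S=349.2238 payoff=0.0000 vs cont=0.0000 → 0.0000 [wait]  ⇒ S*(8)=58.5028
t_7: node(7,0) S=23.9449 payoff=49.5551 vs cont=48.2502 → 49.5551 [stop]  node(7,1) S=34.2293 payoff=39.2707 vs cont=37.9658 → 39.2707 [stop]  node(7,2) S=48.9310 payoff=24.5690 vs cont=23.2641 → 24.5690 [stop]  node(7,3) S=69.9470 payoff=3.5530 vs cont=8.1374 → 8.1374 [wait]  node(7,4) S=99.9896 payoff=0.0000 vs cont=0.8373 → 0.8373 [wait]  node(7,5) S=142.9356 payoff=0.0000 vs cont=0.0000 → 0.0000 [wait]  node(7,6) S=204.3270 payoff=0.0000 vs cont=0.0000 → 0.0000 [wait]  node(7,7) S=292.0863 payoff=0.0000 vs cont=0.0000 → 0.0000 [wait]  ⇒ S*(7)=48.9310
t_6: node(6,0) S=28.6290 payoff=44.8710 vs cont=43.5662 → 44.8710 [stop]  node(6,1) S=40.9252 payoff=32.5748 vs cont=31.2699 → 32.5748 [stop]  node(6,2) S=58.5028 payoff=14.9972 vs cont=15.9698 → 15.9698 [wait]  node(6,3) S=83.6300 payoff=0.0000 vs cont=4.3664 → 4.3664 [wait]  node(6,4) S=119.5494 payoff=0.0000 vs cont=0.4065 → 0.4065 [wait]  node(6,5) S=170.8964 payoff=0.0000 vs cont=0.0000 → 0.0000 [wait]  node(6,6) S=244.2972 payoff=0.0000 vs cont=0.0000 → 0.0000 [wait]  ⇒ S*(6)=40.9252
t_5: node(5,0) S=34.2293 payoff=39.2707 vs cont=37.9658 → 39.2707 [stop]  node(5,1) S=48.9310 payoff=24.5690 vs cont=23.7473 → 24.5690 [stop]  node(5,2) S=69.9470 payoff=3.5530 vs cont=9.9218 → 9.9218 [wait]  node(5,3) S=99.9896 payoff=0.0000 vs cont=2.3216 → 2.3216 [wait]  node(5,4) S=142.9356 payoff=0.0000 vs cont=0.1973 → 0.1973 [wait]  node(5,5) S=204.3270 payoff=0.0000 vs cont=0.0000 → 0.0000 [wait]  ⇒ S*(5)=48.9310
t_4: node(4,0) S=40.9252 payoff=32.5748 vs cont=31.2699 → 32.5748 [stop]  node(4,1) S=58.5028 payoff=14.9972 vs cont=16.8563 → 16.8563 [wait]  node(4,2) S=83.6300 payoff=0.0000 vs cont=5.9700 → 5.9700 [wait]  node(4,3) S=119.5494 payoff=0.0000 vs cont=1.2251 → 1.2251 [wait]  node(4,4) S=170.8964 payoff=0.0000 vs cont=0.0958 → 0.0958 [wait]  ⇒ S*(4)=40.9252
t_3: node(3,0) S=48.9310 payoff=24.5690 vs cont=24.1877 → 24.5690 [stop]  node(3,1) S=69.9470 payoff=3.5530 vs cont=11.1489 → 11.1489 [wait]  node(3,2) S=99.9896 payoff=0.0000 vs cont=3.5068 → 3.5068 [wait]  node(3,3) S=142.9356 payoff=0.0000 vs cont=0.6423 → 0.6423 [wait]  ⇒ S*(3)=48.9310
t_2: node(2,0) S=58.5028 payoff=14.9972 vs cont=17.4659 → 17.4659 [wait]  node(2,1) S=83.6300 payoff=0.0000 vs cont=7.1545 → 7.1545 [wait]  node(2,2) S=119.5494 payoff=0.0000 vs cont=2.0215 → 2.0215 [wait]  ⇒ S*(2)=-
t_1: node(1,0) S=69.9470 payoff=3.5530 vs cont=12.0332 → 12.0332 [wait]  node(1,1) S=99.9896 payoff=0.0000 vs cont=4.4775 → 4.4775 [wait]  ⇒ S*(1)=-
t_0: node(0,0) S=83.6300 payoff=0.0000 vs cont=8.0660 → 8.0660 [wait]  ⇒ S*(0)=-

price = 8.0660
boundary = - - - 48.9310 40.9252 48.9310 40.9252 48.9310 58.5028
tree:
8.0660
12.0332 4.4775
17.4659 7.1545 2.0215
24.5690 11.1489 3.5068 0.6423
32.5748 16.8563 5.9700 1.2251 0.0958
39.2707 24.5690 9.9218 2.3216 0.1973 0.0000
44.8710 32.5748 15.9698 4.3664 0.4065 0.0000 0.0000
49.5551 39.2707 24.5690 8.1374 0.8373 0.0000 0.0000 0.0000
53.4728 44.8710 32.5748 14.9972 1.7248 0.0000 0.0000 0.0000 0.0000
56.7495 49.5551 39.2707 24.5690 3.5530 0.0000 0.0000 0.0000 0.0000 0.0000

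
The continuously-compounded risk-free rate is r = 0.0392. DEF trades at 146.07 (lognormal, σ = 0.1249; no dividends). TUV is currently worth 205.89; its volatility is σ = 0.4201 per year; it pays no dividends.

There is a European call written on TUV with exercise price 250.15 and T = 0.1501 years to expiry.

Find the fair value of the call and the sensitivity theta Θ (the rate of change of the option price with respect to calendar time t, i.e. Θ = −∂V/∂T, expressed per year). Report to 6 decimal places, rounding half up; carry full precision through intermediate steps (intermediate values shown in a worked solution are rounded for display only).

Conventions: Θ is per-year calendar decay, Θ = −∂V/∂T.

σ√T = 0.4201·√0.1501 = 0.162758
d₁ = (ln(S/K) + (r+σ²/2)T) / (σ√T) = (ln(205.89/250.15) + (0.0392+0.4201²/2)·0.1501) / 0.162758 = (-0.194719 + 0.019129) / 0.162758 = -1.078837
d₂ = d₁ − σ√T = -1.078837 − 0.162758 = -1.241595
e^{−rT} = 0.994133
N(d₁) = 0.140330,  N(d₂) = 0.107193
Call price V = S·N(d₁) − K·e^{−rT}·N(d₂) = 28.892579 − 26.657005 = 2.235574
φ(d₁) = (1/√(2π))·e^{−d₁²/2} = 0.222933
Θ = −S·φ(d₁)·σ/(2√T) − r·K·e^{−rT}·N(d₂) = −24.885264 − 1.044955 = -25.930219

price = 2.235574
Θ = -25.930219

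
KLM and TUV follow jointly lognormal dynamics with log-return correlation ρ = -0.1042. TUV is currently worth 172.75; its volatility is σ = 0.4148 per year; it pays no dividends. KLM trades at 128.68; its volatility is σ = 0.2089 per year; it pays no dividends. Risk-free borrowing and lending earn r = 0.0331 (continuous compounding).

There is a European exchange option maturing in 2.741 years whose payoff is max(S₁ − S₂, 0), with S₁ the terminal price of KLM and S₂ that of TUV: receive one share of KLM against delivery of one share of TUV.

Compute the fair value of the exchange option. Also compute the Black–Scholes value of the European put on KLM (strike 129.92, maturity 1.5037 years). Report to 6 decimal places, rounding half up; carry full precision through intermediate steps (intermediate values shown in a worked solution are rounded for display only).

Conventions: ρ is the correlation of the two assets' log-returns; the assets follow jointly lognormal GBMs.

σ_eff = √(σ₁² + σ₂² − 2ρσ₁σ₂) = √(0.2089² + 0.4148² − 2·-0.1042·0.2089·0.4148) = 0.483484
d₁ = (ln(S₁/S₂) + (q₂ − q₁ + σ_eff²/2)T) / (σ_eff√T) = (ln(128.68/172.75) + (0.0 − 0.0 + 0.116878)·2.741) / 0.800454 = 0.032290
d₂ = d₁ − σ_eff√T = 0.032290 − 0.800454 = -0.768164
N(d₁) = 0.512880,  N(d₂) = 0.221195
V = S₁·e^{−q₁T}·N(d₁) − S₂·e^{−q₂T}·N(d₂) = 65.997337 − 38.211408 = 27.785929
[vanilla: KLM put K=129.92]
σ√T = 0.2089·√1.5037 = 0.256165
d₁ = (ln(S/K) + (r+σ²/2)T) / (σ√T) = (ln(128.68/129.92) + (0.0331+0.2089²/2)·1.5037) / 0.256165 = (-0.009590 + 0.082583) / 0.256165 = 0.284944
d₂ = d₁ − σ√T = 0.284944 − 0.256165 = 0.028779
e^{−rT} = 0.951446
N(−d₁) = 0.387844,  N(−d₂) = 0.488520
price = K·e^{−rT}·N(−d₂) − S·N(−d₁) = 60.386914 − 49.907727 = 10.479187

exchange price = 27.785929
price(KLM put K=129.92) = 10.479187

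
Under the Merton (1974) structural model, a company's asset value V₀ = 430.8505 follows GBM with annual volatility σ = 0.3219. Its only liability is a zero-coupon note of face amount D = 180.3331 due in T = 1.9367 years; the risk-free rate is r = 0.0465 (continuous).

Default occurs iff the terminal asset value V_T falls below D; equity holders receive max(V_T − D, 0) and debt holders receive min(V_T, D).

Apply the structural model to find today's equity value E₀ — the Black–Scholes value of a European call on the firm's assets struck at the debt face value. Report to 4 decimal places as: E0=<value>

Apply the equity-as-call identities (strike 180.3331, horizon 1.9367 years):
d₁ = [ln(V₀/D) + (r + σ²/2)T] / (σ√T)
   = [ln(430.8505/180.3331) + (0.0465 + 0.5·0.3219²)·1.9367] / (0.3219·√1.9367)
   = [0.870955 + 0.190397] / 0.447973 = 2.369231
d₂ = d₁ − σ√T = 2.369231 − 0.447973 = 1.921257
N(d₁) = 0.991087,  N(d₂) = 0.972650,  e^(−rT) = 0.913880
E₀ = V₀·N(d₁) − D·e^(−rT)·N(d₂)
   = 430.8505·0.991087 − 180.3331·0.913880·0.972650 = 266.715087

E0=266.7151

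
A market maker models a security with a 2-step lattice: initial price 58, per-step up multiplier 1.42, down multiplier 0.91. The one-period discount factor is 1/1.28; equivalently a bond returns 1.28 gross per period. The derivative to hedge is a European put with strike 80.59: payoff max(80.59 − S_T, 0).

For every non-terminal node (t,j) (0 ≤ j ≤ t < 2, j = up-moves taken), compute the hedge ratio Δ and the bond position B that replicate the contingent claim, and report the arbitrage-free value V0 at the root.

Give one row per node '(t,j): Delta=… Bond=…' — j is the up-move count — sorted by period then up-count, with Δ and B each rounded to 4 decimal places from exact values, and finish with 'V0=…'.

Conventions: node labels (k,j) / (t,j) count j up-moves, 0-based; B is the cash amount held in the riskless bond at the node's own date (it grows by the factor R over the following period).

The replicating-portfolio and risk-neutral prices coincide; use p* = (1.28−0.91)/(1.42−0.91) = 0.7255 for the latter.
Payoffs at expiry: V(2,0)=32.5602, V(2,1)=5.6424, V(2,2)=0.0000
(1,0): S=52.7800. Δ = (V_up−V_dn)/(S_up−S_dn) = (5.6424−32.5602)/(74.9476−48.0298) = -1.0000. V = [p*·5.6424 + (1−p*)·32.5602]/1.28 = 10.1809. B = V − Δ·S = 62.9609.
(1,1): S=82.3600. Δ = (V_up−V_dn)/(S_up−S_dn) = (0.0000−5.6424)/(116.9512−74.9476) = -0.1343. V = [p*·0.0000 + (1−p*)·5.6424]/1.28 = 1.2101. B = V − Δ·S = 12.2736.
(0,0): S=58.0000. Δ = (V_up−V_dn)/(S_up−S_dn) = (1.2101−10.1809)/(82.3600−52.7800) = -0.3033. V = [p*·1.2101 + (1−p*)·10.1809]/1.28 = 2.8693. B = V − Δ·S = 20.4592.
Check: Δ(0,0)·S0 + B(0,0) = 2.8693 = V0.

(0,0): Delta=-0.3033 Bond=20.4592
(1,0): Delta=-1.0000 Bond=62.9609
(1,1): Delta=-0.1343 Bond=12.2736
V0=2.8693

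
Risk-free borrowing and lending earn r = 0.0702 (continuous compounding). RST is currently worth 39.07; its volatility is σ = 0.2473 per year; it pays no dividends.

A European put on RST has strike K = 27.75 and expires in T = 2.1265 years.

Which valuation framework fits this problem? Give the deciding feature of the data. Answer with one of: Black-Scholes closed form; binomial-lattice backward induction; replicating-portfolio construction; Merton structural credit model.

framework: Black-Scholes closed form

Key observation: a European claim on RST (strike 27.75) — a lognormal (GBM) underlying with constant rate and volatility — has an exact closed-form value; no lattice or capital structure is involved.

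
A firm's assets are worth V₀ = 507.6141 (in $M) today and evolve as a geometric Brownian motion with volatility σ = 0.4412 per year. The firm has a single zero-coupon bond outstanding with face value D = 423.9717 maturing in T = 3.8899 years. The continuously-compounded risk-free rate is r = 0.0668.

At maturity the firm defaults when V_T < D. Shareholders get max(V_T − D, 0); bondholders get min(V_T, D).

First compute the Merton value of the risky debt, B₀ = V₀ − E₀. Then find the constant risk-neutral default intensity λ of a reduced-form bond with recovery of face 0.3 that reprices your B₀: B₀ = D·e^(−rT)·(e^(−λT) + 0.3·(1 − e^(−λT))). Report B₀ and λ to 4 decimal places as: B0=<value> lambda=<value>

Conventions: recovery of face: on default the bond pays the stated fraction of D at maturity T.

Work the structural quantities from V₀ = 507.6141 against face 423.9717:
d₁ = [ln(V₀/D) + (r + σ²/2)T] / (σ√T)
   = [ln(507.6141/423.9717) + (0.0668 + 0.5·0.4412²)·3.8899] / (0.4412·√3.8899)
   = [0.180055 + 0.638444] / 0.870171 = 0.940618
d₂ = d₁ − σ√T = 0.940618 − 0.870171 = 0.070447
N(d₁) = 0.826550,  N(d₂) = 0.528081,  e^(−rT) = 0.771171
E₀ = V₀·N(d₁) − D·e^(−rT)·N(d₂)
   = 507.6141·0.826550 − 423.9717·0.771171·0.528081 = 246.909756
B₀ = V₀ − E₀ = 507.6141 − 246.909756 = 260.704344
e^(−λT) = (B₀·e^(rT)/D − 0.3)/(1 − 0.3) = (260.7043·1.296729/423.9717 − 0.3)/0.7 = 0.71053073
λ = −ln(0.71053073)/3.8899 = 0.087854

B0=260.7043 lambda=0.0879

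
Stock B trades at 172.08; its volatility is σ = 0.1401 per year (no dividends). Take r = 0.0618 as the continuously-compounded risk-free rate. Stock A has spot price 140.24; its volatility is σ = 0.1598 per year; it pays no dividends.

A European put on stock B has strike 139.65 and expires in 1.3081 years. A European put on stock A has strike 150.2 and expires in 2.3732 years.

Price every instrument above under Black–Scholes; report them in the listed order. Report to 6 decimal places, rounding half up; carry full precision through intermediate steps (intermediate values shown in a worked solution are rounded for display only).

[stock B put K=139.65]
σ√T = 0.1401·√1.3081 = 0.160235
d₁ = (ln(S/K) + (r+σ²/2)T) / (σ√T) = (ln(172.08/139.65) + (0.0618+0.1401²/2)·1.3081) / 0.160235 = (0.208820 + 0.093678) / 0.160235 = 1.887837
d₂ = d₁ − σ√T = 1.887837 − 0.160235 = 1.727602
e^{−rT} = 0.922341
N(−d₁) = 0.029524,  N(−d₂) = 0.042030
price = K·e^{−rT}·N(−d₂) − S·N(−d₁) = 5.413645 − 5.080472 = 0.333173
[stock A put K=150.2]
σ√T = 0.1598·√2.3732 = 0.246175
d₁ = (ln(S/K) + (r+σ²/2)T) / (σ√T) = (ln(140.24/150.2) + (0.0618+0.1598²/2)·2.3732) / 0.246175 = (-0.068612 + 0.176965) / 0.246175 = 0.440144
d₂ = d₁ − σ√T = 0.440144 − 0.246175 = 0.193969
e^{−rT} = 0.863584
N(−d₁) = 0.329917,  N(−d₂) = 0.423100
price = K·e^{−rT}·N(−d₂) − S·N(−d₁) = 54.880489 − 46.267502 = 8.612987

price(stock B put K=139.65) = 0.333173
price(stock A put K=150.2) = 8.612987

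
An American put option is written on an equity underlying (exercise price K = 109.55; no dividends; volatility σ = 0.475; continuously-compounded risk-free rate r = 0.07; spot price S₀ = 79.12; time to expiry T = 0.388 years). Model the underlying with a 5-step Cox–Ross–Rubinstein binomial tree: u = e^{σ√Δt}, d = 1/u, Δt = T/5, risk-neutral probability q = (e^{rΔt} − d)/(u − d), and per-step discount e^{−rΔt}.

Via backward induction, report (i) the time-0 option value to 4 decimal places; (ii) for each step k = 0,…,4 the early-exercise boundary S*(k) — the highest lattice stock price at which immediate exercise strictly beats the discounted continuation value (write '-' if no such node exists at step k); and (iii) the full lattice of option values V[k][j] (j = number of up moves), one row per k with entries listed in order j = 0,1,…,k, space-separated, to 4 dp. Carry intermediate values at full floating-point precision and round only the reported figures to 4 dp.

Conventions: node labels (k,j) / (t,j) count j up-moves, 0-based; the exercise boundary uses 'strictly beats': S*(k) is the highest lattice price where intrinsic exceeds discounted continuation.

price = 31.0283
boundary = - 69.3139 79.1200 69.3139 79.1200
tree:
31.0283
40.2361 21.6946
48.8268 30.4300 12.7533
56.3528 40.2361 20.2654 4.9982
62.9460 48.8268 30.4300 9.8056 0.0000
68.7220 56.3528 40.2361 19.2366 0.0000 0.0000

Δt=0.07760, u=1.14147, d=0.87606, q=0.48749, disc=e^(-rΔt)=0.99458
k=5 terminal: V=max(K-S,0) → 68.7220 56.3528 40.2361 19.2366 0.0000 0.0000
k=4: j=0 S=46.6040 intr=62.9460 cont=62.3525 V=62.9460[EX]; j=1 S=60.7232 intr=48.8268 cont=48.2333 V=48.8268[EX]; j=2 S=79.1200 intr=30.4300 cont=29.8365 V=30.4300[EX]; j=3 S=103.0903 intr=6.4597 cont=9.8056 V=9.8056[hold]; j=4 S=134.3226 intr=0.0000 cont=0.0000 V=0.0000[hold]  S*(4)=79.1200
k=3: j=0 S=53.1972 intr=56.3528 cont=55.7593 V=56.3528[EX]; j=1 S=69.3139 intr=40.2361 cont=39.6426 V=40.2361[EX]; j=2 S=90.3134 intr=19.2366 cont=20.2654 V=20.2654[hold]; j=3 S=117.6748 intr=0.0000 cont=4.9982 V=4.9982[hold]  S*(3)=69.3139
k=2: j=0 S=60.7232 intr=48.8268 cont=48.2333 V=48.8268[EX]; j=1 S=79.1200 intr=30.4300 cont=30.3353 V=30.4300[EX]; j=2 S=103.0903 intr=6.4597 cont=12.7533 V=12.7533[hold]  S*(2)=79.1200
k=1: j=0 S=69.3139 intr=40.2361 cont=39.6426 V=40.2361[EX]; j=1 S=90.3134 intr=19.2366 cont=21.6946 V=21.6946[hold]  S*(1)=69.3139
k=0: j=0 S=79.1200 intr=30.4300 cont=31.0283 V=31.0283[hold]  S*(0)=-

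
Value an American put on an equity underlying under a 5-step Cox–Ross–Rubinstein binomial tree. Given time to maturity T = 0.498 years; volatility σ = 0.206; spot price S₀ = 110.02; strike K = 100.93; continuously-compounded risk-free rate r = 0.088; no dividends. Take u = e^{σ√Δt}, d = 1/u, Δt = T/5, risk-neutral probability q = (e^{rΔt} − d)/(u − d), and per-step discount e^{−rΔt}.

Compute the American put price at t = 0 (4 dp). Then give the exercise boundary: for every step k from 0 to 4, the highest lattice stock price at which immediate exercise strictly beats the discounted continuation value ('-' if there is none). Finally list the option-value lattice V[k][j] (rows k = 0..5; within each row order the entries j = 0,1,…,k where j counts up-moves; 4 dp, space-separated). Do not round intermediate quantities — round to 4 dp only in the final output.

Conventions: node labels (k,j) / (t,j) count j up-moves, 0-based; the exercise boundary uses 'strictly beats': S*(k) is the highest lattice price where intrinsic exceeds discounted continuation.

Δt=0.09960, u=1.06717, d=0.93706, q=0.55141, disc=e^(-rΔt)=0.99127
k=5 terminal: V=max(K-S,0) → 21.4425 10.4051 0.0000 0.0000 0.0000 0.0000
k=4: j=0 S=84.8269 intr=16.1031 cont=15.2224 V=16.1031[EX]; j=1 S=96.6056 intr=4.3244 cont=4.6269 V=4.6269[hold]; j=2 S=110.0200 intr=0.0000 cont=0.0000 V=0.0000[hold]; j=3 S=125.2970 intr=0.0000 cont=0.0000 V=0.0000[hold]; j=4 S=142.6954 intr=0.0000 cont=0.0000 V=0.0000[hold]  S*(4)=84.8269
k=3: j=0 S=90.5249 intr=10.4051 cont=9.6897 V=10.4051[EX]; j=1 S=103.0949 intr=0.0000 cont=2.0575 V=2.0575[hold]; j=2 S=117.4103 intr=0.0000 cont=0.0000 V=0.0000[hold]; j=3 S=133.7135 intr=0.0000 cont=0.0000 V=0.0000[hold]  S*(3)=90.5249
k=2: j=0 S=96.6056 intr=4.3244 cont=5.7515 V=5.7515[hold]; j=1 S=110.0200 intr=0.0000 cont=0.9149 V=0.9149[hold]; j=2 S=125.2970 intr=0.0000 cont=0.0000 V=0.0000[hold]  S*(2)=-
k=1: j=0 S=103.0949 intr=0.0000 cont=3.0576 V=3.0576[hold]; j=1 S=117.4103 intr=0.0000 cont=0.4068 V=0.4068[hold]  S*(1)=-
k=0: j=0 S=110.0200 intr=0.0000 cont=1.5820 V=1.5820[hold]  S*(0)=-

price = 1.5820
boundary = - - - 90.5249 84.8269
tree:
1.5820
3.0576 0.4068
5.7515 0.9149 0.0000
10.4051 2.0575 0.0000 0.0000
16.1031 4.6269 0.0000 0.0000 0.0000
21.4425 10.4051 0.0000 0.0000 0.0000 0.0000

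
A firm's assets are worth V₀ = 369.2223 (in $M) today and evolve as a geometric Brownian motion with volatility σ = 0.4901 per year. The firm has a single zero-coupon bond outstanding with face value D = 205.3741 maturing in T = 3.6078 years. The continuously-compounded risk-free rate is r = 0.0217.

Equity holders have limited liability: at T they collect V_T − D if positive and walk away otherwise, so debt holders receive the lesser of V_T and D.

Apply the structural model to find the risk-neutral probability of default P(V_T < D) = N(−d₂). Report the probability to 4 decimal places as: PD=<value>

Equity is a call on the firm's assets struck at D = 205.3741:
d₁ = [ln(V₀/D) + (r + σ²/2)T] / (σ√T)
   = [ln(369.2223/205.3741) + (0.0217 + 0.5·0.4901²)·3.6078] / (0.4901·√3.6078)
   = [0.586566 + 0.511582] / 0.930906 = 1.179655
d₂ = d₁ − σ√T = 1.179655 − 0.930906 = 0.248749
risk-neutral PD = N(−d₂) = N(-0.248749) = 0.401778

PD=0.4018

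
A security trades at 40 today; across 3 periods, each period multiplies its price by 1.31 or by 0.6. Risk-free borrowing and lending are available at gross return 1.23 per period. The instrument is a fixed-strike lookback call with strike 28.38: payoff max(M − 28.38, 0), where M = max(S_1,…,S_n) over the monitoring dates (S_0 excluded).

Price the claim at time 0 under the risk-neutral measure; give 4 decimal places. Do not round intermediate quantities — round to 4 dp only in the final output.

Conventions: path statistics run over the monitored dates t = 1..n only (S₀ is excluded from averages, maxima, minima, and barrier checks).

Under the martingale measure an up-move has probability p* = 0.8873; value the claim as the probability-weighted average of per-path payoffs, discounted 3 periods at R = 1.23.
Enumerate all 2^3 = 8 price paths (U = up ×1.31, D = down ×0.6); each path with k up-moves has probability p*^k·(1−p*)^(3−k).
DDD: M=24.0000, payoff=0.0000, prob=0.001431
UDD: M=52.4000, payoff=24.0200, prob=0.011265
DUD: M=31.4400, payoff=3.0600, prob=0.011265
UUD: M=68.6440, payoff=40.2640, prob=0.088715
DDU: M=24.0000, payoff=0.0000, prob=0.011265
UDU: M=52.4000, payoff=24.0200, prob=0.088715
DUU: M=41.1864, payoff=12.8064, prob=0.088715
UUU: M=89.9236, payoff=61.5436, prob=0.698629
Price = Σ prob·payoff / R^3 = 50.140296 / 1.860867 = 26.9446

price = 26.9446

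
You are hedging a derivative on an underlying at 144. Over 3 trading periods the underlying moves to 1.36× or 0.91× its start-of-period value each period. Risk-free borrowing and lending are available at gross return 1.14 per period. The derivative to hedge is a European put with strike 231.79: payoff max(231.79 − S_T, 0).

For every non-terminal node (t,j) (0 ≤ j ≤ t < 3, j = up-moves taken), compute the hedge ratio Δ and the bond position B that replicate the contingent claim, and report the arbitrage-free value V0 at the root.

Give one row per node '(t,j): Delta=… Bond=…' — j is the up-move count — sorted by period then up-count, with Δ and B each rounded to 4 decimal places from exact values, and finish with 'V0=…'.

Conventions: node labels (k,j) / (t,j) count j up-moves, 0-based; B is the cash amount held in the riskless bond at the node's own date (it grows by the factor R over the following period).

(0,0): Delta=-0.5654 Bond=108.3630
(1,0): Delta=-0.9195 Bond=169.9393
(1,1): Delta=-0.3388 Bond=79.1460
(2,0): Delta=-1.0000 Bond=203.3246
(2,1): Delta=-0.8681 Bond=184.5541
(2,2): Delta=0.0000 Bond=0.0000
V0=26.9433

Risk-neutral probability p* = (R−d)/(u−d) = (1.14−0.91)/(1.36−0.91) = 0.5111.
Payoffs at expiry: V(3,0)=123.2758, V(3,1)=69.6149, V(3,2)=0.0000, V(3,3)=0.0000
(2,0): S=119.2464. Δ = (V_up−V_dn)/(S_up−S_dn) = (69.6149−123.2758)/(162.1751−108.5142) = -1.0000. V = [p*·69.6149 + (1−p*)·123.2758]/1.14 = 84.0782. B = V − Δ·S = 203.3246.
(2,1): S=178.2144. Δ = (V_up−V_dn)/(S_up−S_dn) = (0.0000−69.6149)/(242.3716−162.1751) = -0.8681. V = [p*·0.0000 + (1−p*)·69.6149]/1.14 = 29.8543. B = V − Δ·S = 184.5541.
(2,2): S=266.3424. Δ = (V_up−V_dn)/(S_up−S_dn) = (0.0000−0.0000)/(362.2257−242.3716) = 0.0000. V = [p*·0.0000 + (1−p*)·0.0000]/1.14 = 0.0000. B = V − Δ·S = 0.0000.
(1,0): S=131.0400. Δ = (V_up−V_dn)/(S_up−S_dn) = (29.8543−84.0782)/(178.2144−119.2464) = -0.9195. V = [p*·29.8543 + (1−p*)·84.0782]/1.14 = 49.4419. B = V − Δ·S = 169.9393.
(1,1): S=195.8400. Δ = (V_up−V_dn)/(S_up−S_dn) = (0.0000−29.8543)/(266.3424−178.2144) = -0.3388. V = [p*·0.0000 + (1−p*)·29.8543]/1.14 = 12.8030. B = V − Δ·S = 79.1460.
(0,0): S=144.0000. Δ = (V_up−V_dn)/(S_up−S_dn) = (12.8030−49.4419)/(195.8400−131.0400) = -0.5654. V = [p*·12.8030 + (1−p*)·49.4419]/1.14 = 26.9433. B = V − Δ·S = 108.3630.
Check: Δ(0,0)·S0 + B(0,0) = 26.9433 = V0.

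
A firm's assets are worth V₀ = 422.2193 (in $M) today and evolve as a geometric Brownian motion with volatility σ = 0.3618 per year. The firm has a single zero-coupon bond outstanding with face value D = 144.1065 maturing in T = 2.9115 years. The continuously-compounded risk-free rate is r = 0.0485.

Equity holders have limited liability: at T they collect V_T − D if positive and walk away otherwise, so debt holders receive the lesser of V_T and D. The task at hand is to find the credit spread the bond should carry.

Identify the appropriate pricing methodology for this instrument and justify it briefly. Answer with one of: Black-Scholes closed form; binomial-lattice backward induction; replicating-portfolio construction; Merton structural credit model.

framework: Merton structural credit model

Key observation: a levered firm with one bullet debt due at 2.9115 years is the canonical structural-credit setup: equity is a call on the firm's assets struck at the face value.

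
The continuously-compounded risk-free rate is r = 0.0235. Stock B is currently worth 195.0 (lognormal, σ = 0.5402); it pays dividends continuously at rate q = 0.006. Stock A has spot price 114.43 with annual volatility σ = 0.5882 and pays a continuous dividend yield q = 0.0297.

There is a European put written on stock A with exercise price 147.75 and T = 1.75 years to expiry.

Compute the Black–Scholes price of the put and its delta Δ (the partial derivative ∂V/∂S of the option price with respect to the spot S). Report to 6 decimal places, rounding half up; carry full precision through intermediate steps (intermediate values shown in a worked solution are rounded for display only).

price = 56.568846
Δ = -0.457003

σ√T = 0.5882·√1.75 = 0.778115
d₁ = (ln(S/K) + (r−q+σ²/2)T) / (σ√T) = (ln(114.43/147.75) + (0.0235−0.0297+0.5882²/2)·1.75) / 0.778115 = (-0.255558 + 0.291882) / 0.778115 = 0.046681
d₂ = d₁ − σ√T = 0.046681 − 0.778115 = -0.731434
e^{−rT} = 0.959709
e^{−qT} = 0.949353
N(−d₁) = 0.481384,  N(−d₂) = 0.767743
Put price V = K·e^{−rT}·N(−d₂) − S·e^{−qT}·N(−d₁) = 108.863674 − 52.294828 = 56.568846
Δ = −e^{−qT}·N(−d₁) = -0.457003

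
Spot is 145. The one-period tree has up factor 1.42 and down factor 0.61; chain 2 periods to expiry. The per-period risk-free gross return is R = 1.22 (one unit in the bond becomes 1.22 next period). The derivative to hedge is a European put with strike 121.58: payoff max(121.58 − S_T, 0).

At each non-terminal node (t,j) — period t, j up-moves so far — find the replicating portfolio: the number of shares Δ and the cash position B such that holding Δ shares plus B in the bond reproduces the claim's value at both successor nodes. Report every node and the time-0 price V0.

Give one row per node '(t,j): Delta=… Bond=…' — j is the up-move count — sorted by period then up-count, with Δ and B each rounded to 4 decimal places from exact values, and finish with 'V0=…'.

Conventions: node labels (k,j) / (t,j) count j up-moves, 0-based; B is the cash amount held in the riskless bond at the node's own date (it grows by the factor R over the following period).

Under the risk-neutral measure, an up-move has probability p* = (R−d)/(u−d) = 0.7531 and values discount at R = 1.22.
At maturity the claim pays: V(2,0)=67.6255, V(2,1)=0.0000, V(2,2)=0.0000
Node (1,0) S=88.4500: V=(p*·0.0000+(1−p*)·67.6255)/1.22=13.6866; Δ=(0.0000−67.6255)/(125.5990−53.9545)=-0.9439; B=V−Δ·S=97.1749
Node (1,1) S=205.9000: V=(p*·0.0000+(1−p*)·0.0000)/1.22=0.0000; Δ=(0.0000−0.0000)/(292.3780−125.5990)=0.0000; B=V−Δ·S=0.0000
Node (0,0) S=145.0000: V=(p*·0.0000+(1−p*)·13.6866)/1.22=2.7700; Δ=(0.0000−13.6866)/(205.9000−88.4500)=-0.1165; B=V−Δ·S=19.6670
Sanity check at the root: Δ(0,0)·S0 + B(0,0) reproduces V0 = 2.7700.

(0,0): Delta=-0.1165 Bond=19.6670
(1,0): Delta=-0.9439 Bond=97.1749
(1,1): Delta=0.0000 Bond=0.0000
V0=2.7700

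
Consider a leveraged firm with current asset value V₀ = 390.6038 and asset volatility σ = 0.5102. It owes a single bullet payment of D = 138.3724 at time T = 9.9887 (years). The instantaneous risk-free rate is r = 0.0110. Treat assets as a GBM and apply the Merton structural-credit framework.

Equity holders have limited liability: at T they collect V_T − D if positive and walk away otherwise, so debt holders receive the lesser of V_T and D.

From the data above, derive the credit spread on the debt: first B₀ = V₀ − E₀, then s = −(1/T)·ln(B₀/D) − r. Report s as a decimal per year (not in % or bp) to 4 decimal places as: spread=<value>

Equity is a call on the firm's assets struck at D = 138.3724:
d₁ = [ln(V₀/D) + (r + σ²/2)T] / (σ√T)
   = [ln(390.6038/138.3724) + (0.0110 + 0.5·0.5102²)·9.9887] / (0.5102·√9.9887)
   = [1.037745 + 1.409925] / 1.612482 = 1.517952
d₂ = d₁ − σ√T = 1.517952 − 1.612482 = -0.094530
N(d₁) = 0.935487,  N(d₂) = 0.462344,  e^(−rT) = 0.895945
E₀ = V₀·N(d₁) − D·e^(−rT)·N(d₂)
   = 390.6038·0.935487 − 138.3724·0.895945·0.462344 = 308.085987
B₀ = V₀ − E₀ = 390.6038 − 308.085987 = 82.517813
spread = −(1/T)·ln(B₀/D) − r = −(1/9.9887)·ln(82.517813/138.3724) − 0.0110 = 0.04075192

spread=0.0408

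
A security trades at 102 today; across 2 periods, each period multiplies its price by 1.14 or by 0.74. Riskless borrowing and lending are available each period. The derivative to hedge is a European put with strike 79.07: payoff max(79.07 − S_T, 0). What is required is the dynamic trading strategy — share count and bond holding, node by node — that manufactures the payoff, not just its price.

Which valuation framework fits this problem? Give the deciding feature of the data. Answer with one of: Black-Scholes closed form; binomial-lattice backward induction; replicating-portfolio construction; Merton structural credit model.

framework: replicating-portfolio construction

Key observation: the mandate to exhibit the hedge at every date and state singles out the replicating-portfolio construction on the 2-period tree with factors 1.14 and 0.74 from 102.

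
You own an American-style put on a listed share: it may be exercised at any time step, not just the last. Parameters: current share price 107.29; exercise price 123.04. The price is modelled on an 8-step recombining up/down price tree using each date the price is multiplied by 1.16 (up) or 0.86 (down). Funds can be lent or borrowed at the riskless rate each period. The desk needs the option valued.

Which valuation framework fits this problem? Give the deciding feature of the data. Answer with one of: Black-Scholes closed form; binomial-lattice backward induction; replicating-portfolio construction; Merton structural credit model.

framework: binomial-lattice backward induction

Key observation: an American put (K = 123.04, S₀ = 107.29) on a 8-date tree has no closed form — the optimal stopping decision is embedded and must be resolved recursively from expiry.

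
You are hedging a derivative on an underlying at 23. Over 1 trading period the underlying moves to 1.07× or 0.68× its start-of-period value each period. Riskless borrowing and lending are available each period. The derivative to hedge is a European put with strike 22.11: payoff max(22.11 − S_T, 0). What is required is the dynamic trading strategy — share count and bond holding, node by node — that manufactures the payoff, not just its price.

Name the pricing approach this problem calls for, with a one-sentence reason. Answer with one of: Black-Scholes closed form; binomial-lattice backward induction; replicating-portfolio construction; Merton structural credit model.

Key observation: since the answer must list Δ and B at each node of the 1.07/0.68 lattice on 23, the replicating-portfolio method — solving the two-state system at every node — is the one that applies.

framework: replicating-portfolio construction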